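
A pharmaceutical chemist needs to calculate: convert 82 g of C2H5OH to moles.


M(C2H5OH) = 46.07 g/mol
n = mass/M = 82/46.07 = 1.7799 mol

1.7799 mol


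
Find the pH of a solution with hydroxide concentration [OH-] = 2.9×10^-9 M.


pOH = -log10([OH-]) = -log10(2.9×10^-9)
= 9 - log10(2.9) = 8.54
pH = 14 - pOH = 14 - 8.54 = 5.46

5.46


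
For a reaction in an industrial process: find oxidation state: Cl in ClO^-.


x + (-2) = -1, so x = +1
Oxidation number: +1

+1


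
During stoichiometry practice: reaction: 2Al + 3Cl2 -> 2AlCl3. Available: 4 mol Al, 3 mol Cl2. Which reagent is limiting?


Mole ratio available / coefficient:
  Al: 4/2 = 2.000
  Cl2: 3/3 = 1.000
Smaller ratio is limiting.

Cl2


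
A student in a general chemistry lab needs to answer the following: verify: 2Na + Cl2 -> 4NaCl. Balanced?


Equation: 2Na + Cl2 -> 4NaCl
Check atoms: Cl: 2≠4, Na: 2≠4
Not balanced

No, not balanced


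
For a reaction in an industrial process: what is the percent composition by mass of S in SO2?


M(SO2) = 1×32.07 + 2×16.0 = 64.07 g/mol
Mass of S = 1 × 32.07 = 32.07 g/mol
% S = 32.07/64.07 × 100 = 50.05%

50.05%


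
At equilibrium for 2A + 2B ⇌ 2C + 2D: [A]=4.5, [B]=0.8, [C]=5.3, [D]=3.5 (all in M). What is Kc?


Kc = [C]^2[D]^2/([A]^2[B]^2)
= (5.3^2 × 3.5^2)/(4.5^2 × 0.8^2)
= 344.1025/12.96
= 26.55

26.55


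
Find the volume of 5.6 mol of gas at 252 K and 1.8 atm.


PV = nRT  (R = 0.08206 L·atm/(mol·K))
V = nRT/P = 5.6×0.08206×252/1.8
= 64.335 L

64.335 L


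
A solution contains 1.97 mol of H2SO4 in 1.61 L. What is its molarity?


M = n/V = 1.97/1.61 = 1.224 mol/L

1.224 M


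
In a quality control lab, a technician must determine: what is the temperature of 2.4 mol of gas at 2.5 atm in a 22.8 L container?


PV = nRT  (R = 0.08206 L·atm/(mol·K))
T = PV/(nR) = 2.5×22.8/(2.4×0.08206)
= 57.00/0.196944
= 289.42 K

289.42 K


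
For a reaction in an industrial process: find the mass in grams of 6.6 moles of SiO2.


M(SiO2) = 60.09 g/mol
mass = n × M = 6.6 × 60.09 = 396.59 g

396.59 g


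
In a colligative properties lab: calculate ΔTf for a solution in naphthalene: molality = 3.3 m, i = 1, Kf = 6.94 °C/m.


ΔTf = Kf × m × i
= 6.94 × 3.3 × 1
= 22.902 °C

22.902 °C


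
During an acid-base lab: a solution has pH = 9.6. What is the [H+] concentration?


[H+] = 10^(-pH) = 10^(-9.6)
= 2.51×10^-10 M

2.51×10^-10 M


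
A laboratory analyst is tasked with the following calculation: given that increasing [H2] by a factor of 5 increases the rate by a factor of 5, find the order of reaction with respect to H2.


rate ∝ [H2]^n
5^n = 5 → n = 1
Order in H2: 1

1


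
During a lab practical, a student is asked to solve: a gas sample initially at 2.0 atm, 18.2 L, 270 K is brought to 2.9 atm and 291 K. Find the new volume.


P1V1/T1 = P2V2/T2
V2 = P1V1T2/(T1P2)
= 2.0×18.2×291/(270×2.9)
= 13.528 L

13.528 L


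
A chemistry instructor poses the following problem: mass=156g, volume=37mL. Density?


ρ = mass/volume
= 156/37
= 4.216 g/mL

4.216 g/mL


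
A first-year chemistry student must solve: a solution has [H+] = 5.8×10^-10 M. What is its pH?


pH = -log10([H+]) = -log10(5.8×10^-10)
= 10 - log10(5.8)
= 10 - 0.76
= 9.24

9.24


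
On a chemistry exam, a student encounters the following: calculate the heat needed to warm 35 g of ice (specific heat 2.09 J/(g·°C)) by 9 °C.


q = mcΔT = 35 × 2.09 × 9
= 658.35 J

658.35 J


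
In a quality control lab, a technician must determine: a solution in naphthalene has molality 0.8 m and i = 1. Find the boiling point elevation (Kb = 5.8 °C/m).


ΔTb = Kb × m × i
= 5.8 × 0.8 × 1
= 4.64 °C

4.64 °C


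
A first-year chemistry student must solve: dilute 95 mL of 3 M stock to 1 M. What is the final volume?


C1V1 = C2V2
3 × 95 = 1 × V2
V2 = 285/1 = 285.0 mL

285.0 mL


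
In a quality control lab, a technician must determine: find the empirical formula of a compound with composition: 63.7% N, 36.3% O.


Assume 100 g sample. Moles of each element:
  N: 63.7/14.01 = 4.547 mol
  O: 36.3/16.0 = 2.269 mol
Divide by smallest (2.269):
  N: 4.547/2.269 = 2.0
  O: 2.269/2.269 = 1.0
Empirical formula: N2O

N2O


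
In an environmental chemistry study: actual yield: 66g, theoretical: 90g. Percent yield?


% yield = actual/theoretical × 100
= 66/90 × 100
= 73.33%

73.33%


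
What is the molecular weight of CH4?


M(CH4) = 1×12.01 + 4×1.008
= 12.01 + 4.03
= 16.04 g/mol

16.04 g/mol


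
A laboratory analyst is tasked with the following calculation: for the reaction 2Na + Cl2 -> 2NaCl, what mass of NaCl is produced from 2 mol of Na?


Mole ratio NaCl:Na = 2:2
n(NaCl) = 2 × 2/2 = 2.000 mol
mass = 2.000 × 58.44 = 116.88 g

116.88 g


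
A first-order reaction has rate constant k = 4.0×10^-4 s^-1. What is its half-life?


t½ = ln2/k = 0.693147/(4.0×10^-4 s^-1)
= 1733 s

1733 s


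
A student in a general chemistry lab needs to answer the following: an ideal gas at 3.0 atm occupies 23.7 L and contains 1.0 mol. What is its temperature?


PV = nRT  (R = 0.08206 L·atm/(mol·K))
T = PV/(nR) = 3.0×23.7/(1.0×0.08206)
= 71.10/0.082060
= 866.44 K

866.44 K


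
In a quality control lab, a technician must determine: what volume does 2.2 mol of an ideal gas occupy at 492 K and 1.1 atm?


PV = nRT  (R = 0.08206 L·atm/(mol·K))
V = nRT/P = 2.2×0.08206×492/1.1
= 80.747 L

80.747 L


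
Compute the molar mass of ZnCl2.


M(ZnCl2) = 1×65.38 + 2×35.45
= 65.38 + 70.9
= 136.28 g/mol

136.28 g/mol


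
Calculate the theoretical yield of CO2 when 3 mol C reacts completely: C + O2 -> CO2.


Mole ratio CO2:C = 1:1
n(CO2) = 3 × 1/1 = 3.000 mol
mass = 3.000 × 44.01 = 132.03 g

132.03 g


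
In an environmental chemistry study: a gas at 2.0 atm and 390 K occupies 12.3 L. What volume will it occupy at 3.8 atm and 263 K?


P1V1/T1 = P2V2/T2
V2 = P1V1T2/(T1P2)
= 2.0×12.3×263/(390×3.8)
= 4.366 L

4.366 L


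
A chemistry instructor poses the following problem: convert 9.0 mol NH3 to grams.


M(NH3) = 17.03 g/mol
mass = n × M = 9.0 × 17.03 = 153.27 g

153.27 g


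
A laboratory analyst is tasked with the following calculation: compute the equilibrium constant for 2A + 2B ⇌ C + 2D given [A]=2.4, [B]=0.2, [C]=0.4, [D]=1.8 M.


Kc = [C][D]^2/([A]^2[B]^2)
= (0.4^1 × 1.8^2)/(2.4^2 × 0.2^2)
= 1.296/0.2304
= 5.625

5.625


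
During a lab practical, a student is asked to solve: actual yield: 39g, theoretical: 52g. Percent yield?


% yield = actual/theoretical × 100
= 39/52 × 100
= 75.0%

75.0%


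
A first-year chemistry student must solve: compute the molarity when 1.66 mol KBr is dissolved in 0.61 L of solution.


M = n/V = 1.66/0.61 = 2.721 mol/L

2.721 M


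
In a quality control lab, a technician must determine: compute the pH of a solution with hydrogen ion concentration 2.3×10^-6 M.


pH = -log10([H+]) = -log10(2.3×10^-6)
= 6 - log10(2.3)
= 6 - 0.36
= 5.64

5.64


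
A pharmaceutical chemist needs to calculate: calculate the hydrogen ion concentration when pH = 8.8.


[H+] = 10^(-pH) = 10^(-8.8)
= 1.58×10^-9 M

1.58×10^-9 M


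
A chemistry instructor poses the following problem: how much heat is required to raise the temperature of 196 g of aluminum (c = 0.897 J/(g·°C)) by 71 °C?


q = mcΔT = 196 × 0.897 × 71
= 12482.65 J

12482.65 J


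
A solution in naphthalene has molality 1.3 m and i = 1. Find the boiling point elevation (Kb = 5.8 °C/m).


ΔTb = Kb × m × i
= 5.8 × 1.3 × 1
= 7.54 °C

7.54 °C


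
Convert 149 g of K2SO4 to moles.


M(K2SO4) = 174.27 g/mol
n = mass/M = 149/174.27 = 0.855 mol

0.855 mol


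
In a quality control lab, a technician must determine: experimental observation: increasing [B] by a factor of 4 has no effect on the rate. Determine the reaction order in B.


rate ∝ [B]^n
rate ∝ [B]^0
Order in B: 0

0


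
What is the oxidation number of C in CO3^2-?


x + 3(-2) = -2, so x = +4
Oxidation number: +4

+4


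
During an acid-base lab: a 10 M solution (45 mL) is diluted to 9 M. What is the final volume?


C1V1 = C2V2
10 × 45 = 9 × V2
V2 = 450/9 = 50.0 mL

50.0 mL


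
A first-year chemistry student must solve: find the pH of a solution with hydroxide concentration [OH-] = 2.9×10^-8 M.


pOH = -log10([OH-]) = -log10(2.9×10^-8)
= 8 - log10(2.9) = 7.54
pH = 14 - pOH = 14 - 7.54 = 6.46

6.46


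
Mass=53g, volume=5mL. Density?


ρ = mass/volume
= 53/5
= 10.6 g/mL

10.6 g/mL


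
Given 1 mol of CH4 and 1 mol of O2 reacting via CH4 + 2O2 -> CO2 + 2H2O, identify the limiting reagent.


Mole ratio available / coefficient:
  CH4: 1/1 = 1.000
  O2: 1/2 = 0.500
Smaller ratio is limiting.

O2


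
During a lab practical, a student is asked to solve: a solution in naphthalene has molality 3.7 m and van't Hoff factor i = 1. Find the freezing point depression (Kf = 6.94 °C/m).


ΔTf = Kf × m × i
= 6.94 × 3.7 × 1
= 25.678 °C

25.678 °C


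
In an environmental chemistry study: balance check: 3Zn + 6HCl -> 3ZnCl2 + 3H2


Equation: 3Zn + 6HCl -> 3ZnCl2 + 3H2
Check atoms: Cl: 6=6, H: 6=6, Zn: 3=3
Balanced

Yes, balanced


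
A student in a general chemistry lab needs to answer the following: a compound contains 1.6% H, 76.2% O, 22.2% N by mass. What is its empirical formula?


Assume 100 g sample. Moles of each element:
  H: 1.6/1.008 = 1.587 mol
  O: 76.2/16.0 = 4.763 mol
  N: 22.2/14.01 = 1.585 mol
Divide by smallest (1.585):
  H: 1.587/1.585 = 1.0
  O: 4.763/1.585 = 3.01
  N: 1.585/1.585 = 1.0
Empirical formula: HNO3

HNO3


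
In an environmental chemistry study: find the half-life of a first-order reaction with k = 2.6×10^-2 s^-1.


t½ = ln2/k = 0.693147/(2.6×10^-2 s^-1)
= 26.66 s

26.66 s


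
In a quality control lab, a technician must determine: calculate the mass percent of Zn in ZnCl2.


M(ZnCl2) = 1×65.38 + 2×35.45 = 136.28 g/mol
Mass of Zn = 1 × 65.38 = 65.38 g/mol
% Zn = 65.38/136.28 × 100 = 47.97%

47.97%


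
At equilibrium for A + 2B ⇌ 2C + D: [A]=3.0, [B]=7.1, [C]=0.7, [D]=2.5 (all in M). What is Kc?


Kc = [C]^2[D]/([A][B]^2)
= (0.7^2 × 2.5^1)/(3.0^1 × 7.1^2)
= 1.225/151.23
= 0.008100

0.008100


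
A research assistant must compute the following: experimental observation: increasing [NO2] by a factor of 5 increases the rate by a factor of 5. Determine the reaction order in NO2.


rate ∝ [NO2]^n
5^n = 5 → n = 1
Order in NO2: 1

1


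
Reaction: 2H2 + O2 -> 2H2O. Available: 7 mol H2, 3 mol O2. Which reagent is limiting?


Mole ratio available / coefficient:
  H2: 7/2 = 3.500
  O2: 3/1 = 3.000
Smaller ratio is limiting.

O2


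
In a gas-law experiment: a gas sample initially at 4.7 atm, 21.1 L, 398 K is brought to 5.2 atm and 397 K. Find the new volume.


P1V1/T1 = P2V2/T2
V2 = P1V1T2/(T1P2)
= 4.7×21.1×397/(398×5.2)
= 19.023 L

19.023 L


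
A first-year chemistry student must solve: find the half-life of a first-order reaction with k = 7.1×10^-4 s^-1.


t½ = ln2/k = 0.693147/(7.1×10^-4 s^-1)
= 976.3 s

976.3 s


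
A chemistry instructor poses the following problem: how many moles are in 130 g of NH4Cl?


M(NH4Cl) = 53.49 g/mol
n = mass/M = 130/53.49 = 2.4304 mol

2.4304 mol


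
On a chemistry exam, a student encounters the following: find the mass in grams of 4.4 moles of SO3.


M(SO3) = 80.07 g/mol
mass = n × M = 4.4 × 80.07 = 352.31 g

352.31 g


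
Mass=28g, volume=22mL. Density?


ρ = mass/volume
= 28/22
= 1.273 g/mL

1.273 g/mL


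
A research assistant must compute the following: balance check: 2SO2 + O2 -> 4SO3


Equation: 2SO2 + O2 -> 4SO3
Check atoms: O: 6≠12, S: 2≠4
Not balanced

No, not balanced


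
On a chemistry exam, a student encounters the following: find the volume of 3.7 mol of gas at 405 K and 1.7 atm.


PV = nRT  (R = 0.08206 L·atm/(mol·K))
V = nRT/P = 3.7×0.08206×405/1.7
= 72.333 L

72.333 L


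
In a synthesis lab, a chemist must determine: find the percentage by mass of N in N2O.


M(N2O) = 2×14.01 + 1×16.0 = 44.02 g/mol
Mass of N = 2 × 14.01 = 28.02 g/mol
% N = 28.02/44.02 × 100 = 63.65%

63.65%


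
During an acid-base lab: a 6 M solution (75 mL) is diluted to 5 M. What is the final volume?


C1V1 = C2V2
6 × 75 = 5 × V2
V2 = 450/5 = 90.0 mL

90.0 mL


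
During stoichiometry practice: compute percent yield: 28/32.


% yield = actual/theoretical × 100
= 28/32 × 100
= 87.5%

87.5%


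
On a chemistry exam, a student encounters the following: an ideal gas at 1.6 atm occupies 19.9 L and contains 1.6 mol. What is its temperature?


PV = nRT  (R = 0.08206 L·atm/(mol·K))
T = PV/(nR) = 1.6×19.9/(1.6×0.08206)
= 31.84/0.131296
= 242.51 K

242.51 K


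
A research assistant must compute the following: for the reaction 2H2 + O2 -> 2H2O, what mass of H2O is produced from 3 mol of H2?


Mole ratio H2O:H2 = 2:2
n(H2O) = 3 × 2/2 = 3.000 mol
mass = 3.000 × 18.02 = 54.06 g

54.06 g


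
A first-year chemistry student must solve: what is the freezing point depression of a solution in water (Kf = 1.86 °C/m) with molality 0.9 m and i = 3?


ΔTf = Kf × m × i
= 1.86 × 0.9 × 3
= 5.022 °C

5.022 °C


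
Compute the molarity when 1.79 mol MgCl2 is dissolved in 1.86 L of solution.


M = n/V = 1.79/1.86 = 0.962 mol/L

0.962 M


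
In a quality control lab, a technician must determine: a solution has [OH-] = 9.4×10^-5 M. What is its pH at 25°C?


pOH = -log10([OH-]) = -log10(9.4×10^-5)
= 5 - log10(9.4) = 4.03
pH = 14 - pOH = 14 - 4.03 = 9.97

9.97


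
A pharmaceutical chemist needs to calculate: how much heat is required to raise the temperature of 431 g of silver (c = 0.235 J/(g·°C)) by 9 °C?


q = mcΔT = 431 × 0.235 × 9
= 911.57 J

911.57 J


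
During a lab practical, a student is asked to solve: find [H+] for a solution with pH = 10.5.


[H+] = 10^(-pH) = 10^(-10.5)
= 3.16×10^-11 M

3.16×10^-11 M


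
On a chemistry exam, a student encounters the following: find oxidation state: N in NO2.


x + 2(-2) = 0, so x = +4
Oxidation number: +4

+4


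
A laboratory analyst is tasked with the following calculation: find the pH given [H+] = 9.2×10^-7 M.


pH = -log10([H+]) = -log10(9.2×10^-7)
= 7 - log10(9.2)
= 7 - 0.96
= 6.04

6.04


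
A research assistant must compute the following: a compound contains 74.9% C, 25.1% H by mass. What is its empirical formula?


Assume 100 g sample. Moles of each element:
  C: 74.9/12.01 = 6.236 mol
  H: 25.1/1.008 = 24.901 mol
Divide by smallest (6.236):
  C: 6.236/6.236 = 1.0
  H: 24.901/6.236 = 3.99
Empirical formula: CH4

CH4


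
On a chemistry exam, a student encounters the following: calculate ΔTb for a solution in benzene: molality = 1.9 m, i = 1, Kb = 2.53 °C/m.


ΔTb = Kb × m × i
= 2.53 × 1.9 × 1
= 4.807 °C

4.807 °C


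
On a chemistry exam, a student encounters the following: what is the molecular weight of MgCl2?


M(MgCl2) = 1×24.31 + 2×35.45
= 24.31 + 70.9
= 95.21 g/mol

95.21 g/mol


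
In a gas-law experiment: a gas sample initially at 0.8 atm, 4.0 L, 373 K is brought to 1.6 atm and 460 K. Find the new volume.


P1V1/T1 = P2V2/T2
V2 = P1V1T2/(T1P2)
= 0.8×4.0×460/(373×1.6)
= 2.466 L

2.466 L


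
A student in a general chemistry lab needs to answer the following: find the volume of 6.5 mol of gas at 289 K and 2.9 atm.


PV = nRT  (R = 0.08206 L·atm/(mol·K))
V = nRT/P = 6.5×0.08206×289/2.9
= 53.155 L

53.155 L


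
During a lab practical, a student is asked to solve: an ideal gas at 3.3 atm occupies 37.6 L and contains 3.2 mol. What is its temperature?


PV = nRT  (R = 0.08206 L·atm/(mol·K))
T = PV/(nR) = 3.3×37.6/(3.2×0.08206)
= 124.08/0.262592
= 472.52 K

472.52 K


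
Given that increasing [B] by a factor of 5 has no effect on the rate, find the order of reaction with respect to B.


rate ∝ [B]^n
rate ∝ [B]^0
Order in B: 0

0


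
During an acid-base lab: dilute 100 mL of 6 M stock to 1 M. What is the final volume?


C1V1 = C2V2
6 × 100 = 1 × V2
V2 = 600/1 = 600.0 mL

600.0 mL


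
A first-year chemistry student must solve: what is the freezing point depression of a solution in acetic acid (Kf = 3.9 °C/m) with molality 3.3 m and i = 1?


ΔTf = Kf × m × i
= 3.9 × 3.3 × 1
= 12.87 °C

12.87 °C


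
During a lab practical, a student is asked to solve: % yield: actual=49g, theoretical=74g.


% yield = actual/theoretical × 100
= 49/74 × 100
= 66.22%

66.22%


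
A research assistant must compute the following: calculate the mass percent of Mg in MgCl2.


M(MgCl2) = 1×24.31 + 2×35.45 = 95.21 g/mol
Mass of Mg = 1 × 24.31 = 24.31 g/mol
% Mg = 24.31/95.21 × 100 = 25.53%

25.53%


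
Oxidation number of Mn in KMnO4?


(+1) + x + 4(-2) = 0, so x = +7
Oxidation number: +7

+7


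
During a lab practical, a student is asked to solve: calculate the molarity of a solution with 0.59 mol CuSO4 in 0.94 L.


M = n/V = 0.59/0.94 = 0.628 mol/L

0.628 M


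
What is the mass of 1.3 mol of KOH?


M(KOH) = 56.11 g/mol
mass = n × M = 1.3 × 56.11 = 72.94 g

72.94 g


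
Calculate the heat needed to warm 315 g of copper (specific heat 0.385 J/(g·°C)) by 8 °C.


q = mcΔT = 315 × 0.385 × 8
= 970.20 J

970.20 J


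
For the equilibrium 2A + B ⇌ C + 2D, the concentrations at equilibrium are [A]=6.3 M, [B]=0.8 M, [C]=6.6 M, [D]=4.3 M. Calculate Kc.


Kc = [C][D]^2/([A]^2[B])
= (6.6^1 × 4.3^2)/(6.3^2 × 0.8^1)
= 122.034/31.752
= 3.843

3.843


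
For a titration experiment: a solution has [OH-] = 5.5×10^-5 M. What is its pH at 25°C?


pOH = -log10([OH-]) = -log10(5.5×10^-5)
= 5 - log10(5.5) = 4.26
pH = 14 - pOH = 14 - 4.26 = 9.74

9.74


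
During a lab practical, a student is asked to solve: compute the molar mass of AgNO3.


M(AgNO3) = 1×107.87 + 1×14.01 + 3×16.0
= 107.87 + 14.01 + 48.0
= 169.88 g/mol

169.88 g/mol


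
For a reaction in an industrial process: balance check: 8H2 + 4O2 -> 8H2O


Equation: 8H2 + 4O2 -> 8H2O
Check atoms: H: 16=16, O: 8=8
Balanced

Yes, balanced


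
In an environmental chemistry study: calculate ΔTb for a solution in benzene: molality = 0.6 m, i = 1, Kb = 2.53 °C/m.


ΔTb = Kb × m × i
= 2.53 × 0.6 × 1
= 1.518 °C

1.518 °C


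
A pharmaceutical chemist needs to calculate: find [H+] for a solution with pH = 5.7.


[H+] = 10^(-pH) = 10^(-5.7)
= 2.0×10^-6 M

2.0×10^-6 M


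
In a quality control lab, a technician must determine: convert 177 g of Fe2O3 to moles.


M(Fe2O3) = 159.7 g/mol
n = mass/M = 177/159.7 = 1.1083 mol

1.1083 mol


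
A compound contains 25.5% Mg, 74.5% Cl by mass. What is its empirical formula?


Assume 100 g sample. Moles of each element:
  Mg: 25.5/24.31 = 1.049 mol
  Cl: 74.5/35.45 = 2.102 mol
Divide by smallest (1.049):
  Mg: 1.049/1.049 = 1.0
  Cl: 2.102/1.049 = 2.0
Empirical formula: MgCl2

MgCl2


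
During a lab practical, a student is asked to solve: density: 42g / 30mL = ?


ρ = mass/volume
= 42/30
= 1.4 g/mL

1.4 g/mL


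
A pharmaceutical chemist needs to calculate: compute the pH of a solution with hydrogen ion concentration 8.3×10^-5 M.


pH = -log10([H+]) = -log10(8.3×10^-5)
= 5 - log10(8.3)
= 5 - 0.92
= 4.08

4.08


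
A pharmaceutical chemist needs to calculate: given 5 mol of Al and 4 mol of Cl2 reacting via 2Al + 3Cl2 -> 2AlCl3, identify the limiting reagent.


Mole ratio available / coefficient:
  Al: 5/2 = 2.500
  Cl2: 4/3 = 1.333
Smaller ratio is limiting.

Cl2


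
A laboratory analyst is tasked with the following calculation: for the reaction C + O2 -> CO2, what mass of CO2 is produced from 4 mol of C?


Mole ratio CO2:C = 1:1
n(CO2) = 4 × 1/1 = 4.000 mol
mass = 4.000 × 44.01 = 176.04 g

176.04 g


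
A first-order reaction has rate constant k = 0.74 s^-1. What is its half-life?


t½ = ln2/k = 0.693147/(0.74 s^-1)
= 0.9367 s

0.9367 s


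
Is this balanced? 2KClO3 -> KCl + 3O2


Equation: 2KClO3 -> KCl + 3O2
Check atoms: Cl: 2≠1, K: 2≠1, O: 6=6
Not balanced

No, not balanced


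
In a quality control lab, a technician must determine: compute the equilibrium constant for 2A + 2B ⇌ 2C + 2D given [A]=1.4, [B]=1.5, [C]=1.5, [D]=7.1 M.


Kc = [C]^2[D]^2/([A]^2[B]^2)
= (1.5^2 × 7.1^2)/(1.4^2 × 1.5^2)
= 113.4225/4.41
= 25.72

25.72


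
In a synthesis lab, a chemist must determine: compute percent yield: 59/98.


% yield = actual/theoretical × 100
= 59/98 × 100
= 60.2%

60.2%


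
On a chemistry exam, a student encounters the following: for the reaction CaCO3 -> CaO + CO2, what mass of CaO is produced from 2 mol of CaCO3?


Mole ratio CaO:CaCO3 = 1:1
n(CaO) = 2 × 1/1 = 2.000 mol
mass = 2.000 × 56.08 = 112.16 g

112.16 g


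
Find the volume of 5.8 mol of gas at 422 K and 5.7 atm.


PV = nRT  (R = 0.08206 L·atm/(mol·K))
V = nRT/P = 5.8×0.08206×422/5.7
= 35.237 L

35.237 L


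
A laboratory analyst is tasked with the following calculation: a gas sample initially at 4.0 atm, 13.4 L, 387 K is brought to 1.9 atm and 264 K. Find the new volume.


P1V1/T1 = P2V2/T2
V2 = P1V1T2/(T1P2)
= 4.0×13.4×264/(387×1.9)
= 19.244 L

19.244 L


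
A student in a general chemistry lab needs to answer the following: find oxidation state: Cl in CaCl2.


halide: -1
Oxidation number: -1

-1


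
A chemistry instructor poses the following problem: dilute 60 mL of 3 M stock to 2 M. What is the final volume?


C1V1 = C2V2
3 × 60 = 2 × V2
V2 = 180/2 = 90.0 mL

90.0 mL


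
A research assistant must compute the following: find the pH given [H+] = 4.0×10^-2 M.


pH = -log10([H+]) = -log10(4.0×10^-2)
= 2 - log10(4.0)
= 2 - 0.6
= 1.4

1.4


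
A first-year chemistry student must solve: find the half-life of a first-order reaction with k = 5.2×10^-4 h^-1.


t½ = ln2/k = 0.693147/(5.2×10^-4 h^-1)
= 1333 h

1333 h


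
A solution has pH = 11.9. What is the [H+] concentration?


[H+] = 10^(-pH) = 10^(-11.9)
= 1.26×10^-12 M

1.26×10^-12 M


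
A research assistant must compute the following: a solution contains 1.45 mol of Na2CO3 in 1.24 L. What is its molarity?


M = n/V = 1.45/1.24 = 1.169 mol/L

1.169 M


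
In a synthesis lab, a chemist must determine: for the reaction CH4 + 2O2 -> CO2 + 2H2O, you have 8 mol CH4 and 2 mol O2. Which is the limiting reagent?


Mole ratio available / coefficient:
  CH4: 8/1 = 8.000
  O2: 2/2 = 1.000
Smaller ratio is limiting.

O2


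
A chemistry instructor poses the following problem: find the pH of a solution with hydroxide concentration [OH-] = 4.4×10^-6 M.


pOH = -log10([OH-]) = -log10(4.4×10^-6)
= 6 - log10(4.4) = 5.36
pH = 14 - pOH = 14 - 5.36 = 8.64

8.64


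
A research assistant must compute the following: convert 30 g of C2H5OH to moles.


M(C2H5OH) = 46.07 g/mol
n = mass/M = 30/46.07 = 0.6512 mol

0.6512 mol


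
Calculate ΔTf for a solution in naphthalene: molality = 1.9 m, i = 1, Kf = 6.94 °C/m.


ΔTf = Kf × m × i
= 6.94 × 1.9 × 1
= 13.186 °C

13.186 °C


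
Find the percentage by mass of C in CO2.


M(CO2) = 1×12.01 + 2×16.0 = 44.01 g/mol
Mass of C = 1 × 12.01 = 12.01 g/mol
% C = 12.01/44.01 × 100 = 27.29%

27.29%


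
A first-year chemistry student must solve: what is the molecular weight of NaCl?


M(NaCl) = 1×22.99 + 1×35.45
= 22.99 + 35.45
= 58.44 g/mol

58.44 g/mol


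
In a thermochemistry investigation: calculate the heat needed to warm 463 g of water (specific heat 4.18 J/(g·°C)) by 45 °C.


q = mcΔT = 463 × 4.18 × 45
= 87090.30 J

87090.30 J


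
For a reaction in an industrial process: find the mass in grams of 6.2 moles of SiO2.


M(SiO2) = 60.09 g/mol
mass = n × M = 6.2 × 60.09 = 372.56 g

372.56 g


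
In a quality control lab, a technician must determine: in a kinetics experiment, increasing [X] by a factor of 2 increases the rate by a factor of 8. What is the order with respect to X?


rate ∝ [X]^n
2^n = 8 → n = 3
Order in X: 3

3


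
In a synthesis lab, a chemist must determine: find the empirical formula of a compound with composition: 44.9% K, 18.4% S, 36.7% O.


Assume 100 g sample. Moles of each element:
  K: 44.9/39.1 = 1.148 mol
  S: 18.4/32.07 = 0.574 mol
  O: 36.7/16.0 = 2.294 mol
Divide by smallest (0.574):
  K: 1.148/0.574 = 2.0
  S: 0.574/0.574 = 1.0
  O: 2.294/0.574 = 4.0
Empirical formula: K2SO4

K2SO4


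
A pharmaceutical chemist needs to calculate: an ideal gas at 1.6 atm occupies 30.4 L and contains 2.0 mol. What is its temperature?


PV = nRT  (R = 0.08206 L·atm/(mol·K))
T = PV/(nR) = 1.6×30.4/(2.0×0.08206)
= 48.64/0.164120
= 296.37 K

296.37 K


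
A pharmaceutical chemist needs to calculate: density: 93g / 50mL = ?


ρ = mass/volume
= 93/50
= 1.86 g/mL

1.86 g/mL


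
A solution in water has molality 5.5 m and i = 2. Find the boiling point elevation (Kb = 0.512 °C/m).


ΔTb = Kb × m × i
= 0.512 × 5.5 × 2
= 5.632 °C

5.632 °C


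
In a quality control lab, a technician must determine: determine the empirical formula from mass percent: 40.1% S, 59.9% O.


Assume 100 g sample. Moles of each element:
  S: 40.1/32.07 = 1.25 mol
  O: 59.9/16.0 = 3.744 mol
Divide by smallest (1.25):
  S: 1.25/1.25 = 1.0
  O: 3.744/1.25 = 3.0
Empirical formula: SO3

SO3


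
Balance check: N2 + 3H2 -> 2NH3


Equation: N2 + 3H2 -> 2NH3
Check atoms: H: 6=6, N: 2=2
Balanced

Yes, balanced


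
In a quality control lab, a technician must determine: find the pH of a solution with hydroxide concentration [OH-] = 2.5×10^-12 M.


pOH = -log10([OH-]) = -log10(2.5×10^-12)
= 12 - log10(2.5) = 11.6
pH = 14 - pOH = 14 - 11.6 = 2.4

2.4


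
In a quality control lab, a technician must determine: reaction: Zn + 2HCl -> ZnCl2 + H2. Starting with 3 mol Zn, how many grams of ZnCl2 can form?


Mole ratio ZnCl2:Zn = 1:1
n(ZnCl2) = 3 × 1/1 = 3.000 mol
mass = 3.000 × 136.28 = 408.84 g

408.84 g


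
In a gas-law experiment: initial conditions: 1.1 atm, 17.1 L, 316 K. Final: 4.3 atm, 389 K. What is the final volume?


P1V1/T1 = P2V2/T2
V2 = P1V1T2/(T1P2)
= 1.1×17.1×389/(316×4.3)
= 5.385 L

5.385 L


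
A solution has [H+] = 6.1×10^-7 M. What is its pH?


pH = -log10([H+]) = -log10(6.1×10^-7)
= 7 - log10(6.1)
= 7 - 0.79
= 6.21

6.21


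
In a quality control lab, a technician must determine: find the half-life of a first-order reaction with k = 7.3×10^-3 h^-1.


t½ = ln2/k = 0.693147/(7.3×10^-3 h^-1)
= 94.95 h

94.95 h


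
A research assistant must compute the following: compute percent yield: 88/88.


% yield = actual/theoretical × 100
= 88/88 × 100
= 100.0%

100.0%


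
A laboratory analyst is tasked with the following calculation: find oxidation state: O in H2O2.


Peroxide: O is -1
Oxidation number: -1

-1


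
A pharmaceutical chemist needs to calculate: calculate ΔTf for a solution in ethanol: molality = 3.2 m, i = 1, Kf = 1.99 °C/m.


ΔTf = Kf × m × i
= 1.99 × 3.2 × 1
= 6.368 °C

6.368 °C


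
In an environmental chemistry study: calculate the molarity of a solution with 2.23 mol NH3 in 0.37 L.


M = n/V = 2.23/0.37 = 6.027 mol/L

6.027 M


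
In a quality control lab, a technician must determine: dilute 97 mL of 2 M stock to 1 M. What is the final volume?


C1V1 = C2V2
2 × 97 = 1 × V2
V2 = 194/1 = 194.0 mL

194.0 mL


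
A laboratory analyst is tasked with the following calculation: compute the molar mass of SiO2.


M(SiO2) = 1×28.09 + 2×16.0
= 28.09 + 32.0
= 60.09 g/mol

60.09 g/mol


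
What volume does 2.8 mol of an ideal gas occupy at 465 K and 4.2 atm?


PV = nRT  (R = 0.08206 L·atm/(mol·K))
V = nRT/P = 2.8×0.08206×465/4.2
= 25.439 L

25.439 L


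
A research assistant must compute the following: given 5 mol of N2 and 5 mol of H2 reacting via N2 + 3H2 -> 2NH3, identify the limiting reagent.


Mole ratio available / coefficient:
  N2: 5/1 = 5.000
  H2: 5/3 = 1.667
Smaller ratio is limiting.

H2


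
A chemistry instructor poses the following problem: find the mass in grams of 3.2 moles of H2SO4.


M(H2SO4) = 98.09 g/mol
mass = n × M = 3.2 × 98.09 = 313.89 g

313.89 g


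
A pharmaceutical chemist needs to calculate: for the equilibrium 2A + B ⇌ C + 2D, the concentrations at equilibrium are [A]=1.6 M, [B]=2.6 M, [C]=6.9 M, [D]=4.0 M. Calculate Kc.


Kc = [C][D]^2/([A]^2[B])
= (6.9^1 × 4.0^2)/(1.6^2 × 2.6^1)
= 110.4/6.656
= 16.59

16.59


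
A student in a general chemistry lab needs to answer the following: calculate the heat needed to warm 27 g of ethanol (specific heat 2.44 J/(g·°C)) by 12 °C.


q = mcΔT = 27 × 2.44 × 12
= 790.56 J

790.56 J


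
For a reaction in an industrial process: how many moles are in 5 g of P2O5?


M(P2O5) = 141.94 g/mol
n = mass/M = 5/141.94 = 0.0352 mol

0.0352 mol


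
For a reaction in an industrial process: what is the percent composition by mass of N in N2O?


M(N2O) = 2×14.01 + 1×16.0 = 44.02 g/mol
Mass of N = 2 × 14.01 = 28.02 g/mol
% N = 28.02/44.02 × 100 = 63.65%

63.65%


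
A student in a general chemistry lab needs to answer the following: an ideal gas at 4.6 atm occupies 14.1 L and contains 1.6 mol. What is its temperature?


PV = nRT  (R = 0.08206 L·atm/(mol·K))
T = PV/(nR) = 4.6×14.1/(1.6×0.08206)
= 64.86/0.131296
= 494.00 K

494.00 K


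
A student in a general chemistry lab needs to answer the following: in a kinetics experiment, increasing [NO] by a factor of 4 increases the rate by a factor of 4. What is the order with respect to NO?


rate ∝ [NO]^n
4^n = 4 → n = 1
Order in NO: 1

1


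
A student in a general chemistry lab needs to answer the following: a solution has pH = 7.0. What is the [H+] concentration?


[H+] = 10^(-pH) = 10^(-7.0)
= 1.0×10^-7 M

1.0×10^-7 M


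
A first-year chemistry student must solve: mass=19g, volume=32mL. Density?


ρ = mass/volume
= 19/32
= 0.594 g/mL

0.594 g/mL


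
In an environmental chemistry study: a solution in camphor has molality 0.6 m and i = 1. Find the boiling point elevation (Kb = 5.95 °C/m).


ΔTb = Kb × m × i
= 5.95 × 0.6 × 1
= 3.57 °C

3.57 °C


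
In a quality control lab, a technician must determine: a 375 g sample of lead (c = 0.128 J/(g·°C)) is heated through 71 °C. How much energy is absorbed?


q = mcΔT = 375 × 0.128 × 71
= 3408.00 J

3408.00 J


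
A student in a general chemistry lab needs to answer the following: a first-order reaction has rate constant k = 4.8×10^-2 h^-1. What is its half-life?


t½ = ln2/k = 0.693147/(4.8×10^-2 h^-1)
= 14.44 h

14.44 h


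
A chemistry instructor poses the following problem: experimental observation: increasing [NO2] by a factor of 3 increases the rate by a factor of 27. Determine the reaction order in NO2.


rate ∝ [NO2]^n
3^n = 27 → n = 3
Order in NO2: 3

3


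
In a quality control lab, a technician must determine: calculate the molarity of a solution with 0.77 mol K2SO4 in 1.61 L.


M = n/V = 0.77/1.61 = 0.478 mol/L

0.478 M


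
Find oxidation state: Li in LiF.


Group 1 metal: +1
Oxidation number: +1

+1


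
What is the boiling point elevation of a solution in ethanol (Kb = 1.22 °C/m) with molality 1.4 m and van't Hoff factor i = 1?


ΔTb = Kb × m × i
= 1.22 × 1.4 × 1
= 1.708 °C

1.708 °C


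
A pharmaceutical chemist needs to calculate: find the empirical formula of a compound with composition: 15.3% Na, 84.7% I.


Assume 100 g sample. Moles of each element:
  Na: 15.3/22.99 = 0.666 mol
  I: 84.7/126.9 = 0.667 mol
Divide by smallest (0.666):
  Na: 0.666/0.666 = 1.0
  I: 0.667/0.666 = 1.0
Empirical formula: NaI

NaI


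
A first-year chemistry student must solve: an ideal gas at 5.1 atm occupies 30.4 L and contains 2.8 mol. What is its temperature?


PV = nRT  (R = 0.08206 L·atm/(mol·K))
T = PV/(nR) = 5.1×30.4/(2.8×0.08206)
= 155.04/0.229768
= 674.77 K

674.77 K


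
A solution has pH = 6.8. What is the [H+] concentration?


[H+] = 10^(-pH) = 10^(-6.8)
= 1.58×10^-7 M

1.58×10^-7 M


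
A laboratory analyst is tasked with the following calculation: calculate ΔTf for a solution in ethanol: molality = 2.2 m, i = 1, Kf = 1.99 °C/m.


ΔTf = Kf × m × i
= 1.99 × 2.2 × 1
= 4.378 °C

4.378 °C


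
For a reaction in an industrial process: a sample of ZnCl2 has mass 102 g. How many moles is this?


M(ZnCl2) = 136.28 g/mol
n = mass/M = 102/136.28 = 0.7485 mol

0.7485 mol


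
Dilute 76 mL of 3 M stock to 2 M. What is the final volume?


C1V1 = C2V2
3 × 76 = 2 × V2
V2 = 228/2 = 114.0 mL

114.0 mL


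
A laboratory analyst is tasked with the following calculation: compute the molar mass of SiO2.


M(SiO2) = 1×28.09 + 2×16.0
= 28.09 + 32.0
= 60.09 g/mol

60.09 g/mol


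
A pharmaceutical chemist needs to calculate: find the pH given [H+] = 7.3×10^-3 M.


pH = -log10([H+]) = -log10(7.3×10^-3)
= 3 - log10(7.3)
= 3 - 0.86
= 2.14

2.14


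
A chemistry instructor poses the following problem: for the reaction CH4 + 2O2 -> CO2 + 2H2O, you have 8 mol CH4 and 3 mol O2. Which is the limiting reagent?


Mole ratio available / coefficient:
  CH4: 8/1 = 8.000
  O2: 3/2 = 1.500
Smaller ratio is limiting.

O2


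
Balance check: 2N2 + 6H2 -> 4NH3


Equation: 2N2 + 6H2 -> 4NH3
Check atoms: H: 12=12, N: 4=4
Balanced

Yes, balanced


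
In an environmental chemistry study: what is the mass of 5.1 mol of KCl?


M(KCl) = 74.55 g/mol
mass = n × M = 5.1 × 74.55 = 380.21 g

380.21 g


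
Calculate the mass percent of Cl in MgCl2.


M(MgCl2) = 1×24.31 + 2×35.45 = 95.21 g/mol
Mass of Cl = 2 × 35.45 = 70.90 g/mol
% Cl = 70.90/95.21 × 100 = 74.47%

74.47%


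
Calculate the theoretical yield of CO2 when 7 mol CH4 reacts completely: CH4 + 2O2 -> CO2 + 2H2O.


Mole ratio CO2:CH4 = 1:1
n(CO2) = 7 × 1/1 = 7.000 mol
mass = 7.000 × 44.01 = 308.07 g

308.07 g


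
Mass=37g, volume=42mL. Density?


ρ = mass/volume
= 37/42
= 0.881 g/mL

0.881 g/mL


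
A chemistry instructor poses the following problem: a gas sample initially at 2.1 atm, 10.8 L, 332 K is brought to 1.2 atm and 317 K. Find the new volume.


P1V1/T1 = P2V2/T2
V2 = P1V1T2/(T1P2)
= 2.1×10.8×317/(332×1.2)
= 18.046 L

18.046 L


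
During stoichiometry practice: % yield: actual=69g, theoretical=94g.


% yield = actual/theoretical × 100
= 69/94 × 100
= 73.4%

73.4%


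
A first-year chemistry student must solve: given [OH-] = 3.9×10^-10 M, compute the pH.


pOH = -log10([OH-]) = -log10(3.9×10^-10)
= 10 - log10(3.9) = 9.41
pH = 14 - pOH = 14 - 9.41 = 4.59

4.59


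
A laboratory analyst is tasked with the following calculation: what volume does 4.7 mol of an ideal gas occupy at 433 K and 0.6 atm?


PV = nRT  (R = 0.08206 L·atm/(mol·K))
V = nRT/P = 4.7×0.08206×433/0.6
= 278.334 L

278.334 L


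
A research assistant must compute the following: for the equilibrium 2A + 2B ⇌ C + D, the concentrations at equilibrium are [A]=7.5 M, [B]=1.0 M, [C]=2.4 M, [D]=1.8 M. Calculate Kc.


Kc = [C][D]/([A]^2[B]^2)
= (2.4^1 × 1.8^1)/(7.5^2 × 1.0^2)
= 4.32/56.25
= 0.07680

0.07680


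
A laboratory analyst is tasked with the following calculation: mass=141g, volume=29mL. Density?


ρ = mass/volume
= 141/29
= 4.862 g/mL

4.862 g/mL


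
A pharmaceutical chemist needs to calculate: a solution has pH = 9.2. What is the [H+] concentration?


[H+] = 10^(-pH) = 10^(-9.2)
= 6.31×10^-10 M

6.31×10^-10 M


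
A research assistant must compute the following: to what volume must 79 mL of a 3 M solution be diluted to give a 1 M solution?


C1V1 = C2V2
3 × 79 = 1 × V2
V2 = 237/1 = 237.0 mL

237.0 mL


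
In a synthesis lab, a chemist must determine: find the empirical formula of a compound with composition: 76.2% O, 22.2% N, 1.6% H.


Assume 100 g sample. Moles of each element:
  O: 76.2/16.0 = 4.763 mol
  N: 22.2/14.01 = 1.585 mol
  H: 1.6/1.008 = 1.587 mol
Divide by smallest (1.585):
  O: 4.763/1.585 = 3.01
  N: 1.585/1.585 = 1.0
  H: 1.587/1.585 = 1.0
Empirical formula: HNO3

HNO3


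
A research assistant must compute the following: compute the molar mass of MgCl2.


M(MgCl2) = 1×24.31 + 2×35.45
= 24.31 + 70.9
= 95.21 g/mol

95.21 g/mol


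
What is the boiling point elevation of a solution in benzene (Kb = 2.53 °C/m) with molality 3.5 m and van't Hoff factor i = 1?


ΔTb = Kb × m × i
= 2.53 × 3.5 × 1
= 8.855 °C

8.855 °C


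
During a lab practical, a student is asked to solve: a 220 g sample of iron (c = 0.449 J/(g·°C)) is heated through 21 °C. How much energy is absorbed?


q = mcΔT = 220 × 0.449 × 21
= 2074.38 J

2074.38 J


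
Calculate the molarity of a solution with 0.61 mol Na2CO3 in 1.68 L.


M = n/V = 0.61/1.68 = 0.363 mol/L

0.363 M


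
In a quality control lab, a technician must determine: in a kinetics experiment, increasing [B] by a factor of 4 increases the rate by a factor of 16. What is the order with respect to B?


rate ∝ [B]^n
4^n = 16 → n = 2
Order in B: 2

2


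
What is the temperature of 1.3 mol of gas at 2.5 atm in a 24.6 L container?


PV = nRT  (R = 0.08206 L·atm/(mol·K))
T = PV/(nR) = 2.5×24.6/(1.3×0.08206)
= 61.50/0.106678
= 576.50 K

576.50 K


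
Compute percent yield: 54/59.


% yield = actual/theoretical × 100
= 54/59 × 100
= 91.53%

91.53%


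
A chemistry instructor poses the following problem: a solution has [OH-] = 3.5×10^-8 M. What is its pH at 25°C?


pOH = -log10([OH-]) = -log10(3.5×10^-8)
= 8 - log10(3.5) = 7.46
pH = 14 - pOH = 14 - 7.46 = 6.54

6.54


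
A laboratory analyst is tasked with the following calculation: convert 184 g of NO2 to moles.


M(NO2) = 46.01 g/mol
n = mass/M = 184/46.01 = 3.9991 mol

3.9991 mol


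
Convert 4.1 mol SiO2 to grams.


M(SiO2) = 60.09 g/mol
mass = n × M = 4.1 × 60.09 = 246.37 g

246.37 g


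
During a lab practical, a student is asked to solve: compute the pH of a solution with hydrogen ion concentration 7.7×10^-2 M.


pH = -log10([H+]) = -log10(7.7×10^-2)
= 2 - log10(7.7)
= 2 - 0.89
= 1.11

1.11


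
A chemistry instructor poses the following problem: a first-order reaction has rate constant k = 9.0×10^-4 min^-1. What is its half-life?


t½ = ln2/k = 0.693147/(9.0×10^-4 min^-1)
= 770.2 min

770.2 min


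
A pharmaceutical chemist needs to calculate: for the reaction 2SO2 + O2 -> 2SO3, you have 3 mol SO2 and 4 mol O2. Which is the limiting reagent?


Mole ratio available / coefficient:
  SO2: 3/2 = 1.500
  O2: 4/1 = 4.000
Smaller ratio is limiting.

SO2


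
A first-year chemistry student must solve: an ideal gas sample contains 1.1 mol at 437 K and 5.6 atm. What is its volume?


PV = nRT  (R = 0.08206 L·atm/(mol·K))
V = nRT/P = 1.1×0.08206×437/5.6
= 7.044 L

7.044 L


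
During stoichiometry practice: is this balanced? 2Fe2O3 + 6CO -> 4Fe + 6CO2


Equation: 2Fe2O3 + 6CO -> 4Fe + 6CO2
Check atoms: C: 6=6, Fe: 4=4, O: 12=12
Balanced

Yes, balanced


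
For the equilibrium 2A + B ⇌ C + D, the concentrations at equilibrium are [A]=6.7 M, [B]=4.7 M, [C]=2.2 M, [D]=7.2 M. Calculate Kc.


Kc = [C][D]/([A]^2[B])
= (2.2^1 × 7.2^1)/(6.7^2 × 4.7^1)
= 15.84/210.983
= 0.07508

0.07508


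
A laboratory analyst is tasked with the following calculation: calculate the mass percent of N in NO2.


M(NO2) = 1×14.01 + 2×16.0 = 46.01 g/mol
Mass of N = 1 × 14.01 = 14.01 g/mol
% N = 14.01/46.01 × 100 = 30.45%

30.45%
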